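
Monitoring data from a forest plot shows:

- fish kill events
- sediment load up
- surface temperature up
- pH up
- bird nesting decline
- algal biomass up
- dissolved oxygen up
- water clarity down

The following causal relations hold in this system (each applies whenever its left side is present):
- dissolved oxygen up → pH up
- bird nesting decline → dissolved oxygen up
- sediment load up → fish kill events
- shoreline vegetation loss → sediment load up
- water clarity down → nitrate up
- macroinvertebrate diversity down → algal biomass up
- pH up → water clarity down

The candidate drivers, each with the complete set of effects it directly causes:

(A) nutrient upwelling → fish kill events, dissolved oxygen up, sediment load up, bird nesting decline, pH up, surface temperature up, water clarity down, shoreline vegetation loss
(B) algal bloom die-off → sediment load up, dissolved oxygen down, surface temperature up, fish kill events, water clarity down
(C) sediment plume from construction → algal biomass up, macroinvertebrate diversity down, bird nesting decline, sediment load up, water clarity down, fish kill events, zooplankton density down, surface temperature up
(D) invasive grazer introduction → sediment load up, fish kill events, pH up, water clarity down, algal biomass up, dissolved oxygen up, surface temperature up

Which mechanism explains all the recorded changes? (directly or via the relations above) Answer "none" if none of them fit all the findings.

Testing each hypothesis:
(A) nutrient upwelling — fish kill events ✓; sediment load up ✓; surface temperature up ✓; pH up ✓; bird nesting decline ✓; algal biomass up ✗; dissolved oxygen up ✓; water clarity down ✓
(B) algal bloom die-off — fails on pH up, bird nesting decline, algal biomass up, dissolved oxygen up (predicts dissolved oxygen down, not dissolved oxygen up)
(C) sediment plume from construction — fish kill events ✓; sediment load up ✓; surface temperature up ✓; pH up ✓ (via bird nesting decline → dissolved oxygen up → pH up); bird nesting decline ✓; algal biomass up ✓; dissolved oxygen up ✓ (via bird nesting decline → dissolved oxygen up); water clarity down ✓
(D) invasive grazer introduction — does not account for bird nesting decline
Only (C) is consistent with every observation.

C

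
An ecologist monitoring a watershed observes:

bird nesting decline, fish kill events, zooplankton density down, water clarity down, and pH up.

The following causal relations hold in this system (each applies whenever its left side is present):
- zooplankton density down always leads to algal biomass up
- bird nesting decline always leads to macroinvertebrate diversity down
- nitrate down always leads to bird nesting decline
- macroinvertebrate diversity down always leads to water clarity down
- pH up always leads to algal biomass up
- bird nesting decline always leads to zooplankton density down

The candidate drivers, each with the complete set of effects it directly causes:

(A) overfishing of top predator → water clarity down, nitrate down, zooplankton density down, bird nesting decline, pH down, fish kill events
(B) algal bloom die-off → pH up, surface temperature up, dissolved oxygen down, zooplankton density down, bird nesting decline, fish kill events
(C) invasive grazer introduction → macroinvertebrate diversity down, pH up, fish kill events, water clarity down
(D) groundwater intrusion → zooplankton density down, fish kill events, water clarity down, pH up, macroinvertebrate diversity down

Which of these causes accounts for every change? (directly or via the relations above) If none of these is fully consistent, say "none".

Per-candidate check:
(A) overfishing of top predator — bird nesting decline yes; fish kill events yes; zooplankton density down yes; water clarity down yes; pH up NO
(B) algal bloom die-off — bird nesting decline yes; fish kill events yes; zooplankton density down yes; water clarity down yes (via bird nesting decline → macroinvertebrate diversity down → water clarity down); pH up yes
(C) invasive grazer introduction — does not account for bird nesting decline, zooplankton density down
(D) groundwater intrusion — bird nesting decline NO; fish kill events yes; zooplankton density down yes; water clarity down yes; pH up yes
(B) is the only candidate with no mismatches.

B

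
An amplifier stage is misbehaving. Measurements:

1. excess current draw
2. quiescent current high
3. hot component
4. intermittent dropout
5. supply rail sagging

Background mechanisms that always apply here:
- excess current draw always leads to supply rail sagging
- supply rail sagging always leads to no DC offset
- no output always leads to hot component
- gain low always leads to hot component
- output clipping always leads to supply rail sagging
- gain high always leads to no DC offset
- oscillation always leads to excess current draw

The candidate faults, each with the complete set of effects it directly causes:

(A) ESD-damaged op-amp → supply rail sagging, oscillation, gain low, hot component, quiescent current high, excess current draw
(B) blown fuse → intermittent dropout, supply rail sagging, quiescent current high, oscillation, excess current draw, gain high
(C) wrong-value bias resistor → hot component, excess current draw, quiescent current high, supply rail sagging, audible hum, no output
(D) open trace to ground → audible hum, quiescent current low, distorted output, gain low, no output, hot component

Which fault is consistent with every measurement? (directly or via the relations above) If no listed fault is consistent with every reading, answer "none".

none

Checking each candidate against the observations:
(A) ESD-damaged op-amp — does not account for intermittent dropout
(B) blown fuse — excess current draw ✓; quiescent current high ✓; hot component ✗; intermittent dropout ✓; supply rail sagging ✓
(C) wrong-value bias resistor — does not account for intermittent dropout
(D) open trace to ground — fails on excess current draw, quiescent current high, intermittent dropout, supply rail sagging (predicts quiescent current low, not quiescent current high)
Every candidate fails on at least one observation.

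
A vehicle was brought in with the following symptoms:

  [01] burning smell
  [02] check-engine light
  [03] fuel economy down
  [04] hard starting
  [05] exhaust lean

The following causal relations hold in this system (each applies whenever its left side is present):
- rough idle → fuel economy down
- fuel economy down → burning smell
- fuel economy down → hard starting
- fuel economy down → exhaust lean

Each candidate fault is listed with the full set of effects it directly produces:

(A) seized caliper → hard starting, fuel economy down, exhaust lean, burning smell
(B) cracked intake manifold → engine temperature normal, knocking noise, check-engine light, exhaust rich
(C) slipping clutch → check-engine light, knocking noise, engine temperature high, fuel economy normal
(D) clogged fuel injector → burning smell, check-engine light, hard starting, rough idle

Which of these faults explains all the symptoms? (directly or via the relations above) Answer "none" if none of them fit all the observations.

D

Per-candidate check:
(A) seized caliper — does not account for check-engine light
(B) cracked intake manifold — fails on burning smell, fuel economy down, hard starting, exhaust lean (predicts exhaust rich, not exhaust lean)
(C) slipping clutch — fails on burning smell, fuel economy down, hard starting, exhaust lean (predicts fuel economy normal, not fuel economy down)
(D) clogged fuel injector — accounts for every observation (fuel economy down through rough idle → fuel economy down)
(D) alone accounts for all the evidence.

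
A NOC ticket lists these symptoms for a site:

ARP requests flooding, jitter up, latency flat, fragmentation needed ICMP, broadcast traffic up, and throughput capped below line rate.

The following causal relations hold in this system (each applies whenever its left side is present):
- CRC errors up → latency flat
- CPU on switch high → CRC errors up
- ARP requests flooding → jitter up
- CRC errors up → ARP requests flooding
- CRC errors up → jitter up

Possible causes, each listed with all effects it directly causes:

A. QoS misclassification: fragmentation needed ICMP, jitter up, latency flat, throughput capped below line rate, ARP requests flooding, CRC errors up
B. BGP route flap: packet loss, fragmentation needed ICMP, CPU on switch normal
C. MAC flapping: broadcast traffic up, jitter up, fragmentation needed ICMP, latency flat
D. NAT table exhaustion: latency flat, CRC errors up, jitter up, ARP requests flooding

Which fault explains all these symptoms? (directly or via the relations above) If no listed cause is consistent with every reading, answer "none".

Per-candidate check:
(A) QoS misclassification — ARP requests flooding ✓; jitter up ✓; latency flat ✓; fragmentation needed ICMP ✓; broadcast traffic up ✗; throughput capped below line rate ✓
(B) BGP route flap — does not account for ARP requests flooding, jitter up, latency flat, broadcast traffic up, throughput capped below line rate
(C) MAC flapping — ARP requests flooding ✗; jitter up ✓; latency flat ✓; fragmentation needed ICMP ✓; broadcast traffic up ✓; throughput capped below line rate ✗
(D) NAT table exhaustion — does not account for fragmentation needed ICMP, broadcast traffic up, throughput capped below line rate
No candidate is consistent with all observations.

none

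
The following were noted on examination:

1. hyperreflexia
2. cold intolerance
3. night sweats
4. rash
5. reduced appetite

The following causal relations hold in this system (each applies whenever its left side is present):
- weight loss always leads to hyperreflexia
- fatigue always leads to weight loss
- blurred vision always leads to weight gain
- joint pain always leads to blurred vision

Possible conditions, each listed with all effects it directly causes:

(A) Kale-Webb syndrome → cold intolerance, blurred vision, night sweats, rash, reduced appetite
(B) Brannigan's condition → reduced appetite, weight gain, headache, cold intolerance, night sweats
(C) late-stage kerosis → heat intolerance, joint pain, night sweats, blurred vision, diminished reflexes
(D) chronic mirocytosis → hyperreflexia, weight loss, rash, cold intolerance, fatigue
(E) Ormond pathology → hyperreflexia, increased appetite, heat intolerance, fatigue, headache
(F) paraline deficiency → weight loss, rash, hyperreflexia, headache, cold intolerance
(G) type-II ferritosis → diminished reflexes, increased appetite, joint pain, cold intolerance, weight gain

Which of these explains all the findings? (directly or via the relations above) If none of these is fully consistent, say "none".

Per-candidate check:
(A) Kale-Webb syndrome — does not account for hyperreflexia
(B) Brannigan's condition — does not account for hyperreflexia, rash
(C) late-stage kerosis — hyperreflexia ✗; cold intolerance ✗; night sweats ✓; rash ✗; reduced appetite ✗
(D) chronic mirocytosis — hyperreflexia ✓; cold intolerance ✓; night sweats ✗; rash ✓; reduced appetite ✗
(E) Ormond pathology — hyperreflexia ✓; cold intolerance ✗; night sweats ✗; rash ✗; reduced appetite ✗
(F) paraline deficiency — hyperreflexia ✓; cold intolerance ✓; night sweats ✗; rash ✓; reduced appetite ✗
(G) type-II ferritosis — fails on hyperreflexia, night sweats, rash, reduced appetite (predicts diminished reflexes, not hyperreflexia; predicts increased appetite, not reduced appetite)
No candidate is consistent with all observations.

none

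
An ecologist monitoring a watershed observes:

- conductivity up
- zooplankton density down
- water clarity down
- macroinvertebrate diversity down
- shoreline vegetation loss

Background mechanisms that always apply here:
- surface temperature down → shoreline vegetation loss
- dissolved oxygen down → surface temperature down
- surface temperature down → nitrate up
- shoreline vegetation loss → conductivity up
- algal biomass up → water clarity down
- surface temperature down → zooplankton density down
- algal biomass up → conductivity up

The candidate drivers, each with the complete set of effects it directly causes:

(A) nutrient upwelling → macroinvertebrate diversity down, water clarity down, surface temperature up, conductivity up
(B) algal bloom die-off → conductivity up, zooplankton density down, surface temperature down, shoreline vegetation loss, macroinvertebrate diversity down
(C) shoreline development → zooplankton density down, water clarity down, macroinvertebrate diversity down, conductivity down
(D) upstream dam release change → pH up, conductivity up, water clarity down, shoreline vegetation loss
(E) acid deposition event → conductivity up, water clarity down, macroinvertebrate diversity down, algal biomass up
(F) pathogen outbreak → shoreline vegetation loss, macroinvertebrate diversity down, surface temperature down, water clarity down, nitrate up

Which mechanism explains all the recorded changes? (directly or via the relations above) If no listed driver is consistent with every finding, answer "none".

F

Checking each candidate against the observations:
(A) nutrient upwelling — conductivity up ✓; zooplankton density down ✗; water clarity down ✓; macroinvertebrate diversity down ✓; shoreline vegetation loss ✗
(B) algal bloom die-off — conductivity up ✓; zooplankton density down ✓; water clarity down ✗; macroinvertebrate diversity down ✓; shoreline vegetation loss ✓
(C) shoreline development — conductivity up ✗; zooplankton density down ✓; water clarity down ✓; macroinvertebrate diversity down ✓; shoreline vegetation loss ✗
(D) upstream dam release change — does not account for zooplankton density down, macroinvertebrate diversity down
(E) acid deposition event — conductivity up ✓; zooplankton density down ✗; water clarity down ✓; macroinvertebrate diversity down ✓; shoreline vegetation loss ✗
(F) pathogen outbreak — conductivity up ✓ (through shoreline vegetation loss → conductivity up); zooplankton density down ✓ (through surface temperature down → zooplankton density down); water clarity down ✓; macroinvertebrate diversity down ✓; shoreline vegetation loss ✓
Only (F) is consistent with every observation.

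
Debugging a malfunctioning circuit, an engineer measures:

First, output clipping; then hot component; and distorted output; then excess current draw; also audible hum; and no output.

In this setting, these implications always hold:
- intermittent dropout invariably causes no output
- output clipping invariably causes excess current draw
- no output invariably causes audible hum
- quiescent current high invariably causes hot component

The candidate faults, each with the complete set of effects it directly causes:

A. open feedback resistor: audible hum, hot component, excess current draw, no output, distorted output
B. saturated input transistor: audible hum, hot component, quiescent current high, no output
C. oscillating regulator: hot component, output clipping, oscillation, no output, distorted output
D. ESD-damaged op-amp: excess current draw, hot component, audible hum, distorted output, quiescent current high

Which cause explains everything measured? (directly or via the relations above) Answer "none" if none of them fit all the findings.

Checking each candidate against the observations:
(A) open feedback resistor — does not account for output clipping
(B) saturated input transistor — output clipping NO; hot component yes; distorted output NO; excess current draw NO; audible hum yes; no output yes
(C) oscillating regulator — output clipping yes; hot component yes; distorted output yes; excess current draw yes (through output clipping → excess current draw); audible hum yes (through no output → audible hum); no output yes
(D) ESD-damaged op-amp — does not account for output clipping, no output
(C) alone accounts for all the evidence.

C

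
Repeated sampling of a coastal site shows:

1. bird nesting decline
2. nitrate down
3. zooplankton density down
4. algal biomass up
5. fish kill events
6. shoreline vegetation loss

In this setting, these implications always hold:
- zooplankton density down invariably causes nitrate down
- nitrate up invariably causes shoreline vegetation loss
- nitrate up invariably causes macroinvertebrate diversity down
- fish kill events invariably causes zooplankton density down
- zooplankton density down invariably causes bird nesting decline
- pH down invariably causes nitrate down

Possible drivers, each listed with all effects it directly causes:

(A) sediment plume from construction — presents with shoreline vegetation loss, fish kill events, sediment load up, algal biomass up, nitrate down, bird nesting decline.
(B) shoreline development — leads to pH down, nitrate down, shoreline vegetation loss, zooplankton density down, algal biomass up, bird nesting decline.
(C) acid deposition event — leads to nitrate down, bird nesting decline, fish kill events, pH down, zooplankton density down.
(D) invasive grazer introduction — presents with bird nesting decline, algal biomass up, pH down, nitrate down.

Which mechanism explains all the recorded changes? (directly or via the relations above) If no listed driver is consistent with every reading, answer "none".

A

Checking each candidate against the observations:
(A) sediment plume from construction — bird nesting decline match; nitrate down match; zooplankton density down match (by fish kill events → zooplankton density down); algal biomass up match; fish kill events match; shoreline vegetation loss match
(B) shoreline development — bird nesting decline match; nitrate down match; zooplankton density down match; algal biomass up match; fish kill events miss; shoreline vegetation loss match
(C) acid deposition event — bird nesting decline match; nitrate down match; zooplankton density down match; algal biomass up miss; fish kill events match; shoreline vegetation loss miss
(D) invasive grazer introduction — bird nesting decline match; nitrate down match; zooplankton density down miss; algal biomass up match; fish kill events miss; shoreline vegetation loss miss
(A) is the only candidate with no mismatches.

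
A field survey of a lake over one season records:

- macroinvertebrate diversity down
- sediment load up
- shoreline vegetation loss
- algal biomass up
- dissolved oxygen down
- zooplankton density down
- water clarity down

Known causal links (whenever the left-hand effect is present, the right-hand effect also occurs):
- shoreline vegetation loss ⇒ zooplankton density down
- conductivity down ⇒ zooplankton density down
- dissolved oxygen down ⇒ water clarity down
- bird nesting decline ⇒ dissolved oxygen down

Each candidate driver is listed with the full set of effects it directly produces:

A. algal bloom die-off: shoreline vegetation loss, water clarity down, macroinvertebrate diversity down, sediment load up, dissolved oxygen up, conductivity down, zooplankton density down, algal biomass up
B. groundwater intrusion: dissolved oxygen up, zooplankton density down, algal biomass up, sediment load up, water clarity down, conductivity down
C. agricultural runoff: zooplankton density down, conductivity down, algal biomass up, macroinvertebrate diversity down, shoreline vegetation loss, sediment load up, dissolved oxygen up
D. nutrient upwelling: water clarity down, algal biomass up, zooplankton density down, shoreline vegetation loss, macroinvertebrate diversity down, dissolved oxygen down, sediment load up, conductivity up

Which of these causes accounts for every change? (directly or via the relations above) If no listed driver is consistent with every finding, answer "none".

D

Testing each hypothesis:
(A) algal bloom die-off — fails on dissolved oxygen down (predicts dissolved oxygen up, not dissolved oxygen down)
(B) groundwater intrusion — macroinvertebrate diversity down ✗; sediment load up ✓; shoreline vegetation loss ✗; algal biomass up ✓; dissolved oxygen down ✗; zooplankton density down ✓; water clarity down ✓
(C) agricultural runoff — fails on dissolved oxygen down, water clarity down (predicts dissolved oxygen up, not dissolved oxygen down)
(D) nutrient upwelling — macroinvertebrate diversity down ✓; sediment load up ✓; shoreline vegetation loss ✓; algal biomass up ✓; dissolved oxygen down ✓; zooplankton density down ✓; water clarity down ✓
(D) alone accounts for all the evidence.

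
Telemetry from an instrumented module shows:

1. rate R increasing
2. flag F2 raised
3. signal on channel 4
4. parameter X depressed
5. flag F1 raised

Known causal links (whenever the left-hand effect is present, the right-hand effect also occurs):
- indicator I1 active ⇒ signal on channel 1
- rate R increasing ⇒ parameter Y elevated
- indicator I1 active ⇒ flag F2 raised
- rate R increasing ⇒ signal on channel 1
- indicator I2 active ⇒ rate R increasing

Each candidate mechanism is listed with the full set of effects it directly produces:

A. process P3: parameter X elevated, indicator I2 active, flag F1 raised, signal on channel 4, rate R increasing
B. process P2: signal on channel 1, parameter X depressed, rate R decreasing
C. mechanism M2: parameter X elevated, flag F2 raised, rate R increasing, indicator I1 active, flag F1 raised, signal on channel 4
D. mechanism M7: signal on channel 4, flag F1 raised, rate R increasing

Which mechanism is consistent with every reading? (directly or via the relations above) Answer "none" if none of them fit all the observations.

none

Checking each candidate against the observations:
(A) process P3 — rate R increasing yes; flag F2 raised NO; signal on channel 4 yes; parameter X depressed NO; flag F1 raised yes
(B) process P2 — fails on rate R increasing, flag F2 raised, signal on channel 4, flag F1 raised (predicts rate R decreasing, not rate R increasing)
(C) mechanism M2 — fails on parameter X depressed (predicts parameter X elevated, not parameter X depressed)
(D) mechanism M7 — does not account for flag F2 raised, parameter X depressed
No candidate is consistent with all observations.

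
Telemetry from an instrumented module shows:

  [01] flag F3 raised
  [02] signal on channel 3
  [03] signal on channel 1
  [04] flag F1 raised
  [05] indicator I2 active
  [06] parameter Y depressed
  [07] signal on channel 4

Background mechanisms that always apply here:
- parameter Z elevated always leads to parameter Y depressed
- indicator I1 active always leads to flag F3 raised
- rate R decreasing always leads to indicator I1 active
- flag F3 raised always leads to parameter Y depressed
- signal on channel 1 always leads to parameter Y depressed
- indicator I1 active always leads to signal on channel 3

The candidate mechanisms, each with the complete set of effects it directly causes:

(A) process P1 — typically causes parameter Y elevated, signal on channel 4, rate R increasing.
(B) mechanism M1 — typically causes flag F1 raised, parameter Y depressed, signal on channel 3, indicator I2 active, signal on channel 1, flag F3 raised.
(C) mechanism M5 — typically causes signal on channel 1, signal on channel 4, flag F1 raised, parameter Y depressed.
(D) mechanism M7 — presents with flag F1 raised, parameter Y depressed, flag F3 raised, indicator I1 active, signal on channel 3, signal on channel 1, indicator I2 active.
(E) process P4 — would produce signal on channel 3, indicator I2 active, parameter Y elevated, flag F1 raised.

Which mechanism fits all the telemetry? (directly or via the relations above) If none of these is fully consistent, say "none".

Testing each hypothesis:
(A) process P1 — flag F3 raised NO; signal on channel 3 NO; signal on channel 1 NO; flag F1 raised NO; indicator I2 active NO; parameter Y depressed NO; signal on channel 4 yes
(B) mechanism M1 — does not account for signal on channel 4
(C) mechanism M5 — does not account for flag F3 raised, signal on channel 3, indicator I2 active
(D) mechanism M7 — flag F3 raised yes; signal on channel 3 yes; signal on channel 1 yes; flag F1 raised yes; indicator I2 active yes; parameter Y depressed yes; signal on channel 4 NO
(E) process P4 — flag F3 raised NO; signal on channel 3 yes; signal on channel 1 NO; flag F1 raised yes; indicator I2 active yes; parameter Y depressed NO; signal on channel 4 NO
No candidate is consistent with all observations.

none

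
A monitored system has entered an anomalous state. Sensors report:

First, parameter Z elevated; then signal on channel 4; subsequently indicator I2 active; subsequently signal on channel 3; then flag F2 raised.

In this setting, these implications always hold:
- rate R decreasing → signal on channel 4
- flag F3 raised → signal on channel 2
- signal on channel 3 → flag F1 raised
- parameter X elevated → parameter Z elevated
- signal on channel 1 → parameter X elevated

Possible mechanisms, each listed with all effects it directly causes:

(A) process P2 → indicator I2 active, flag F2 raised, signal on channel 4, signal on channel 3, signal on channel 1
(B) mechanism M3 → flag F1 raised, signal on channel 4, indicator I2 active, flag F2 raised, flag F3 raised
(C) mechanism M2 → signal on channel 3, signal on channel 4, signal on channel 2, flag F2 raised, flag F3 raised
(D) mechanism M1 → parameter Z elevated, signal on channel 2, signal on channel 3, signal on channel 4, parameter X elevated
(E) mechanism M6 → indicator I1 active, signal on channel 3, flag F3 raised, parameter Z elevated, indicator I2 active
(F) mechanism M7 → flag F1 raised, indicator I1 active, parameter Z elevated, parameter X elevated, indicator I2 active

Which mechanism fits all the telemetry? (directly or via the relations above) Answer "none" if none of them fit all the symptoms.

A

Testing each hypothesis:
(A) process P2 — parameter Z elevated + (through signal on channel 1 → parameter X elevated → parameter Z elevated); signal on channel 4 +; indicator I2 active +; signal on channel 3 +; flag F2 raised +
(B) mechanism M3 — parameter Z elevated -; signal on channel 4 +; indicator I2 active +; signal on channel 3 -; flag F2 raised +
(C) mechanism M2 — does not account for parameter Z elevated, indicator I2 active
(D) mechanism M1 — does not account for indicator I2 active, flag F2 raised
(E) mechanism M6 — parameter Z elevated +; signal on channel 4 -; indicator I2 active +; signal on channel 3 +; flag F2 raised -
(F) mechanism M7 — does not account for signal on channel 4, signal on channel 3, flag F2 raised
(A) is the only candidate with no mismatches.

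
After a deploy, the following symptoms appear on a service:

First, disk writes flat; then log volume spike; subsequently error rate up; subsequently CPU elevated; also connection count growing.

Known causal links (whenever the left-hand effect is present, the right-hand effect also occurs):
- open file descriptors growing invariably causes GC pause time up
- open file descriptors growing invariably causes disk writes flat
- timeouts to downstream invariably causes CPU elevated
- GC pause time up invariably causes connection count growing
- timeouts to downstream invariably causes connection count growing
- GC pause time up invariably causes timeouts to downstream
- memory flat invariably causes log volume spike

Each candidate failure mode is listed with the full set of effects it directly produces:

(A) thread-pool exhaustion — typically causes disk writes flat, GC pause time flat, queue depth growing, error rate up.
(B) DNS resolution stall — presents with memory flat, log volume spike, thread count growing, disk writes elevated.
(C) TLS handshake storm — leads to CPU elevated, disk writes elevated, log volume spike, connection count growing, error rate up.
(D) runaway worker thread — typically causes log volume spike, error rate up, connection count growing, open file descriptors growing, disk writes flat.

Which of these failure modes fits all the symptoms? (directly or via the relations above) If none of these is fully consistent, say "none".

D

For each candidate, compare predicted effects to what was observed:
(A) thread-pool exhaustion — disk writes flat +; log volume spike -; error rate up +; CPU elevated -; connection count growing -
(B) DNS resolution stall — disk writes flat -; log volume spike +; error rate up -; CPU elevated -; connection count growing -
(C) TLS handshake storm — disk writes flat -; log volume spike +; error rate up +; CPU elevated +; connection count growing +
(D) runaway worker thread — accounts for every observation (CPU elevated via open file descriptors growing → GC pause time up → timeouts to downstream → CPU elevated)
(D) is the only candidate with no mismatches.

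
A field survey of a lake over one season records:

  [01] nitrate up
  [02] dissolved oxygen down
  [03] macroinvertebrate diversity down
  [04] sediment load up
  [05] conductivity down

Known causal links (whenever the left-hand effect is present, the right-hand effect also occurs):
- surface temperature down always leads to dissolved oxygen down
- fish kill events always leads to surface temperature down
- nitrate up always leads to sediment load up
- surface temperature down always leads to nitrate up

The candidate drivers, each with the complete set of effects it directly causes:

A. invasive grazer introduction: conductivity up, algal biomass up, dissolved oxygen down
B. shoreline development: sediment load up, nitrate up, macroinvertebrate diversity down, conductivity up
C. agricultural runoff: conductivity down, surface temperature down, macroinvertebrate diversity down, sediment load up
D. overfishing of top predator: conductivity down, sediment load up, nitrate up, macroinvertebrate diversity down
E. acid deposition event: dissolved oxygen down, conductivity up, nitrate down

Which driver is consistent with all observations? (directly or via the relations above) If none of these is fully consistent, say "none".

C

For each candidate, compare predicted effects to what was observed:
(A) invasive grazer introduction — fails on nitrate up, macroinvertebrate diversity down, sediment load up, conductivity down (predicts conductivity up, not conductivity down)
(B) shoreline development — fails on dissolved oxygen down, conductivity down (predicts conductivity up, not conductivity down)
(C) agricultural runoff — accounts for every observation (nitrate up via surface temperature down → nitrate up)
(D) overfishing of top predator — does not account for dissolved oxygen down
(E) acid deposition event — nitrate up miss; dissolved oxygen down match; macroinvertebrate diversity down miss; sediment load up miss; conductivity down miss
(C) is the only candidate with no mismatches.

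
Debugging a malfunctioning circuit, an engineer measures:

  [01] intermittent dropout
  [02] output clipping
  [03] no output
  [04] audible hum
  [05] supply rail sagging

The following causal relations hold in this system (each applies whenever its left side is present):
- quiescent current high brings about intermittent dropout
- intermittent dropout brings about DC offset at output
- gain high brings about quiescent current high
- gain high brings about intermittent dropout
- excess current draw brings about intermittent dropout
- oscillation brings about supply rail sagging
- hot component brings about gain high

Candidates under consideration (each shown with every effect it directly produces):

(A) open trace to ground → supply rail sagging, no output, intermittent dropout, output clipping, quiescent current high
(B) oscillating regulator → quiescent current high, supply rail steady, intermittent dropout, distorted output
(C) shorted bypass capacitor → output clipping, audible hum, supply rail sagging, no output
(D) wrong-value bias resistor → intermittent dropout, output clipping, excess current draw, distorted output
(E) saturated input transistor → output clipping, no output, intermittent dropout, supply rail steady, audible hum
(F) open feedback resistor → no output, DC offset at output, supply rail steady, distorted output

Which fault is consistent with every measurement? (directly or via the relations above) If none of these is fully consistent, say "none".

For each candidate, compare predicted effects to what was observed:
(A) open trace to ground — does not account for audible hum
(B) oscillating regulator — intermittent dropout ✓; output clipping ✗; no output ✗; audible hum ✗; supply rail sagging ✗
(C) shorted bypass capacitor — intermittent dropout ✗; output clipping ✓; no output ✓; audible hum ✓; supply rail sagging ✓
(D) wrong-value bias resistor — intermittent dropout ✓; output clipping ✓; no output ✗; audible hum ✗; supply rail sagging ✗
(E) saturated input transistor — fails on supply rail sagging (predicts supply rail steady, not supply rail sagging)
(F) open feedback resistor — intermittent dropout ✗; output clipping ✗; no output ✓; audible hum ✗; supply rail sagging ✗
No candidate is consistent with all observations.

none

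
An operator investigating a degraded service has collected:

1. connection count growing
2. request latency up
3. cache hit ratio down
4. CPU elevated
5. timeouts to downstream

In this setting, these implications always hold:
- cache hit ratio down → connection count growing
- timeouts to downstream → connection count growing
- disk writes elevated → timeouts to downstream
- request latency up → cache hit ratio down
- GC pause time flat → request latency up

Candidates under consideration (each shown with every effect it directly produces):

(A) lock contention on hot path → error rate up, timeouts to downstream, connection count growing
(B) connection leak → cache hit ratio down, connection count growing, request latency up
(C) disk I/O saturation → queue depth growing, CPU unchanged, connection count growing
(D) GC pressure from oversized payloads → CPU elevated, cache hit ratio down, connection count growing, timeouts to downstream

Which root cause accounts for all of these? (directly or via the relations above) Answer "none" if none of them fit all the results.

none

Checking each candidate against the observations:
(A) lock contention on hot path — does not account for request latency up, cache hit ratio down, CPU elevated
(B) connection leak — does not account for CPU elevated, timeouts to downstream
(C) disk I/O saturation — connection count growing yes; request latency up NO; cache hit ratio down NO; CPU elevated NO; timeouts to downstream NO
(D) GC pressure from oversized payloads — does not account for request latency up
No candidate is consistent with all observations.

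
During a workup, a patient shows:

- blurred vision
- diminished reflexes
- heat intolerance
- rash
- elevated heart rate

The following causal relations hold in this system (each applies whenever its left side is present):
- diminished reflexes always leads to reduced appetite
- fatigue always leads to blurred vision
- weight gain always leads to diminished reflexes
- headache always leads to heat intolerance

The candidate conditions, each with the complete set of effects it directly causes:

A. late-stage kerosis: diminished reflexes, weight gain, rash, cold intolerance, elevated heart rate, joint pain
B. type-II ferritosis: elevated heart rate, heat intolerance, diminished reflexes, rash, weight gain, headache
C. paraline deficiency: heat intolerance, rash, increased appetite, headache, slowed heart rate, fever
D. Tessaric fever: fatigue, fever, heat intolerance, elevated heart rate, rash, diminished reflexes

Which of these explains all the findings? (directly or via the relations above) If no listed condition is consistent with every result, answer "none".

Per-candidate check:
(A) late-stage kerosis — blurred vision -; diminished reflexes +; heat intolerance -; rash +; elevated heart rate +
(B) type-II ferritosis — blurred vision -; diminished reflexes +; heat intolerance +; rash +; elevated heart rate +
(C) paraline deficiency — fails on blurred vision, diminished reflexes, elevated heart rate (predicts slowed heart rate, not elevated heart rate)
(D) Tessaric fever — blurred vision + (by fatigue → blurred vision); diminished reflexes +; heat intolerance +; rash +; elevated heart rate +
(D) alone accounts for all the evidence.

D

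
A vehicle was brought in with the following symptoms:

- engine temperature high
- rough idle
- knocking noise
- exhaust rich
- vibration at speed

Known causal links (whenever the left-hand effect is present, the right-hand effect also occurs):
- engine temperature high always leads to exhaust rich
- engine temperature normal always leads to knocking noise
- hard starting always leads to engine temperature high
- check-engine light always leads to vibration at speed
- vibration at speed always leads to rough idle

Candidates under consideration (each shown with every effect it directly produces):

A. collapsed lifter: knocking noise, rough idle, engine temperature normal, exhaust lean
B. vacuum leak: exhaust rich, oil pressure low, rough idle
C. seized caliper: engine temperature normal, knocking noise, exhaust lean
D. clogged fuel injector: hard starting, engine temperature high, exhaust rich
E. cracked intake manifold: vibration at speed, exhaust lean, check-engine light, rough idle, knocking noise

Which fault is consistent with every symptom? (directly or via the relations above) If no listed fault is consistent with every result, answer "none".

none

Checking each candidate against the observations:
(A) collapsed lifter — engine temperature high NO; rough idle yes; knocking noise yes; exhaust rich NO; vibration at speed NO
(B) vacuum leak — engine temperature high NO; rough idle yes; knocking noise NO; exhaust rich yes; vibration at speed NO
(C) seized caliper — fails on engine temperature high, rough idle, exhaust rich, vibration at speed (predicts engine temperature normal, not engine temperature high; predicts exhaust lean, not exhaust rich)
(D) clogged fuel injector — engine temperature high yes; rough idle NO; knocking noise NO; exhaust rich yes; vibration at speed NO
(E) cracked intake manifold — fails on engine temperature high, exhaust rich (predicts exhaust lean, not exhaust rich)
None of the listed candidates fits everything.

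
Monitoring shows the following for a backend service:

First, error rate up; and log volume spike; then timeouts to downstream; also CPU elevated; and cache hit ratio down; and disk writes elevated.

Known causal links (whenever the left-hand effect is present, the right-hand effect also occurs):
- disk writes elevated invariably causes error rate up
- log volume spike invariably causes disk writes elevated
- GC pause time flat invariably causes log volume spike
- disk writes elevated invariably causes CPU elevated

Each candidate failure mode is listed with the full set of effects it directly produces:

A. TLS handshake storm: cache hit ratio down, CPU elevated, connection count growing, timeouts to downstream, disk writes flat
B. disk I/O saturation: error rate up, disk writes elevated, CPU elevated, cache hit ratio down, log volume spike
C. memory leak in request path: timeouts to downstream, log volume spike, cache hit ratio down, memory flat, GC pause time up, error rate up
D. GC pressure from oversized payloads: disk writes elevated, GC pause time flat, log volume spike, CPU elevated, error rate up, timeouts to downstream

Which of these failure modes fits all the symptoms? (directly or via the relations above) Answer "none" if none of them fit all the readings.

For each candidate, compare predicted effects to what was observed:
(A) TLS handshake storm — error rate up NO; log volume spike NO; timeouts to downstream yes; CPU elevated yes; cache hit ratio down yes; disk writes elevated NO
(B) disk I/O saturation — error rate up yes; log volume spike yes; timeouts to downstream NO; CPU elevated yes; cache hit ratio down yes; disk writes elevated yes
(C) memory leak in request path — error rate up yes; log volume spike yes; timeouts to downstream yes; CPU elevated yes (through log volume spike → disk writes elevated → CPU elevated); cache hit ratio down yes; disk writes elevated yes (through log volume spike → disk writes elevated)
(D) GC pressure from oversized payloads — error rate up yes; log volume spike yes; timeouts to downstream yes; CPU elevated yes; cache hit ratio down NO; disk writes elevated yes
Only (C) is consistent with every observation.

C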